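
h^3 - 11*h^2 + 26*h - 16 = (h - 8)*(h - 2)*(h - 1)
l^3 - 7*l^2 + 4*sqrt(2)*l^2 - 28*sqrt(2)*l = l*(l - 7)*(l + 4*sqrt(2))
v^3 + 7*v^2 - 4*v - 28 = (v - 2)*(v + 2)*(v + 7)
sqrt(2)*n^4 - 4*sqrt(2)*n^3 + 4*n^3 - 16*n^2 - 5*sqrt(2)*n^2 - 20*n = n*(n - 5)*(n + 2*sqrt(2))*(sqrt(2)*n + sqrt(2))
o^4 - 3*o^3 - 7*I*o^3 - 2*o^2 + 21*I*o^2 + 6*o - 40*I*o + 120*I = (o - 3)*(o - 5*I)*(o - 4*I)*(o + 2*I)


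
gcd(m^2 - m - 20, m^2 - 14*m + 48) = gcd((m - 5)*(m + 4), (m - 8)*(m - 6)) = 1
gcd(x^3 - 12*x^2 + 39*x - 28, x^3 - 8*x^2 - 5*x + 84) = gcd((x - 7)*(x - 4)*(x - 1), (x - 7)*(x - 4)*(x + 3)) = x^2 - 11*x + 28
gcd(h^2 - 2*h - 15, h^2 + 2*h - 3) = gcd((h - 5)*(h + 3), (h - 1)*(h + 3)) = h + 3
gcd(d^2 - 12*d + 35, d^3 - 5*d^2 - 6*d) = 1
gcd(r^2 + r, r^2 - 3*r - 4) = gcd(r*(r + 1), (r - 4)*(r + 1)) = r + 1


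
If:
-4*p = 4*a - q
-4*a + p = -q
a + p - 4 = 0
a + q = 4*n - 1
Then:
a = 4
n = 21/4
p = 0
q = 16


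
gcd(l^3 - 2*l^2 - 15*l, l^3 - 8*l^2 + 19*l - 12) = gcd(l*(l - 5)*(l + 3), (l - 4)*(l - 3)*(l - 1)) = 1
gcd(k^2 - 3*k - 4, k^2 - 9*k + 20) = k - 4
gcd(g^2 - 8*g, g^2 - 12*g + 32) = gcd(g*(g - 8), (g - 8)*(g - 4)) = g - 8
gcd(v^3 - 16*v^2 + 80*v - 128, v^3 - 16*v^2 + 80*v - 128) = v^3 - 16*v^2 + 80*v - 128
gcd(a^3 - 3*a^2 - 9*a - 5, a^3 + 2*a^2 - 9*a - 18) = 1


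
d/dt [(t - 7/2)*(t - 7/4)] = 2*t - 21/4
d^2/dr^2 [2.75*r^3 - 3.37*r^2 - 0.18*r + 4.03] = 16.5*r - 6.74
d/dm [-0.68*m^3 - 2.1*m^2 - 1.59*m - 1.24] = -2.04*m^2 - 4.2*m - 1.59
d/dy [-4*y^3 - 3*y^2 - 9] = 6*y*(-2*y - 1)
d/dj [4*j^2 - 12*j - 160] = 8*j - 12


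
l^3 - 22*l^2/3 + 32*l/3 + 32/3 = (l - 4)^2*(l + 2/3)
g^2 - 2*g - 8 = (g - 4)*(g + 2)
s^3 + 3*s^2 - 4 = (s - 1)*(s + 2)^2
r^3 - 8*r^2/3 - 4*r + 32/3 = (r - 8/3)*(r - 2)*(r + 2)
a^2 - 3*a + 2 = (a - 2)*(a - 1)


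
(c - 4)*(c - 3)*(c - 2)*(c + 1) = c^4 - 8*c^3 + 17*c^2 + 2*c - 24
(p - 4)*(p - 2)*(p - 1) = p^3 - 7*p^2 + 14*p - 8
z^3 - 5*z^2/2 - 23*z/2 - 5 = (z - 5)*(z + 1/2)*(z + 2)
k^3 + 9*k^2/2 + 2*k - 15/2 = (k - 1)*(k + 5/2)*(k + 3)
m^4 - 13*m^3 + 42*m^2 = m^2*(m - 7)*(m - 6)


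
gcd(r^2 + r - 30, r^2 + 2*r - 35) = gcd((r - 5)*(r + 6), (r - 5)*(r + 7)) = r - 5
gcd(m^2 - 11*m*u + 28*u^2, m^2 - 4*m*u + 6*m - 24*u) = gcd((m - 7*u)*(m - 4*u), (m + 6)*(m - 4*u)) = -m + 4*u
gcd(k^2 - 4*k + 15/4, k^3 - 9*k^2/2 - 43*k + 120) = k - 5/2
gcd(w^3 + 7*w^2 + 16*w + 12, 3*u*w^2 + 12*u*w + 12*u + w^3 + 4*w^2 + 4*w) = w^2 + 4*w + 4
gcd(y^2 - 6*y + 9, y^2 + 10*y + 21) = 1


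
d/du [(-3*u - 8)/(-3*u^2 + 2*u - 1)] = (-9*u^2 - 48*u + 19)/(9*u^4 - 12*u^3 + 10*u^2 - 4*u + 1)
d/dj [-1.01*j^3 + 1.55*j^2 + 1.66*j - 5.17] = -3.03*j^2 + 3.1*j + 1.66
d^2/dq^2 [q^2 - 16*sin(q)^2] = 64*sin(q)^2 - 30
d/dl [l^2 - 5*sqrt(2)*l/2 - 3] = 2*l - 5*sqrt(2)/2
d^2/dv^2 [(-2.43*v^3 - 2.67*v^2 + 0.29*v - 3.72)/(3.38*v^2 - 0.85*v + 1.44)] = (-2.8421709430404e-14*v^4 + 11.427574*v^3 - 159.174144*v^2 + 25.423344*v + 20.473464)/(38.614472*v^6 - 29.13222*v^5 + 56.679558*v^4 - 25.436845*v^3 + 24.147504*v^2 - 5.28768*v + 2.985984)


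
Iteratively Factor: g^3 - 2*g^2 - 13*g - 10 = (g + 1)*(g^2 - 3*g - 10) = (g - 5)*(g + 1)*(g + 2)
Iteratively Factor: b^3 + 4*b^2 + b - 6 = (b + 2)*(b^2 + 2*b - 3) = (b + 2)*(b + 3)*(b - 1)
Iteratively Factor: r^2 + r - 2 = (r + 2)*(r - 1)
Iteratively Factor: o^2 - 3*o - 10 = (o + 2)*(o - 5)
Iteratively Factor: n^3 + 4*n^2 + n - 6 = (n - 1)*(n^2 + 5*n + 6) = (n - 1)*(n + 3)*(n + 2)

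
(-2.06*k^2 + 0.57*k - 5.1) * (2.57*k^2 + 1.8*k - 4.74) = -5.2942*k^4 - 2.2431*k^3 - 2.3166*k^2 - 11.8818*k + 24.174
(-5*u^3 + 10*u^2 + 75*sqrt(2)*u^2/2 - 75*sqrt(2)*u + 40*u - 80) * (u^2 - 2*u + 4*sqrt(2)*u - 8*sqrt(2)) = -5*u^5 + 20*u^4 + 35*sqrt(2)*u^4/2 - 70*sqrt(2)*u^3 + 320*u^3 - 1360*u^2 + 230*sqrt(2)*u^2 - 640*sqrt(2)*u + 1360*u + 640*sqrt(2)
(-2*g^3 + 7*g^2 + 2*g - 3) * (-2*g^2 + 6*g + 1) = 4*g^5 - 26*g^4 + 36*g^3 + 25*g^2 - 16*g - 3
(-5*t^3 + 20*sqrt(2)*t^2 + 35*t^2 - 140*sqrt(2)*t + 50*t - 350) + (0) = -5*t^3 + 20*sqrt(2)*t^2 + 35*t^2 - 140*sqrt(2)*t + 50*t - 350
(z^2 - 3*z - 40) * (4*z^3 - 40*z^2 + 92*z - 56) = 4*z^5 - 52*z^4 + 52*z^3 + 1268*z^2 - 3512*z + 2240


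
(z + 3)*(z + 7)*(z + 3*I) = z^3 + 10*z^2 + 3*I*z^2 + 21*z + 30*I*z + 63*I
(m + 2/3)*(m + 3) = m^2 + 11*m/3 + 2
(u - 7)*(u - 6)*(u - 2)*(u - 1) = u^4 - 16*u^3 + 83*u^2 - 152*u + 84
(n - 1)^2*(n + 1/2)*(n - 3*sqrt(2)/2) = n^4 - 3*sqrt(2)*n^3/2 - 3*n^3/2 + 9*sqrt(2)*n^2/4 + n/2 - 3*sqrt(2)/4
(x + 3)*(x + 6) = x^2 + 9*x + 18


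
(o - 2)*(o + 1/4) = o^2 - 7*o/4 - 1/2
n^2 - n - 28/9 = (n - 7/3)*(n + 4/3)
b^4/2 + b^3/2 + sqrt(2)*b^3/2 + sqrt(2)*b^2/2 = b^2*(b/2 + sqrt(2)/2)*(b + 1)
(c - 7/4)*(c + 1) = c^2 - 3*c/4 - 7/4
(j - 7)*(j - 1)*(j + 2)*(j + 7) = j^4 + j^3 - 51*j^2 - 49*j + 98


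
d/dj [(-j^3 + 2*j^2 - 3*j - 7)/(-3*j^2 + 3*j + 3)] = (j^4 - 2*j^3 - 4*j^2 - 10*j + 4)/(3*(j^4 - 2*j^3 - j^2 + 2*j + 1))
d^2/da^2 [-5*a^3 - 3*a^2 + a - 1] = -30*a - 6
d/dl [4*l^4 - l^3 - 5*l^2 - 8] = l*(16*l^2 - 3*l - 10)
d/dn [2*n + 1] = 2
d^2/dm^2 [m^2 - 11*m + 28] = 2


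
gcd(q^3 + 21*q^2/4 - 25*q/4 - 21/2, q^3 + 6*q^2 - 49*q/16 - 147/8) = q^2 + 17*q/4 - 21/2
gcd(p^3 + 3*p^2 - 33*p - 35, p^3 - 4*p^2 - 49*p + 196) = p + 7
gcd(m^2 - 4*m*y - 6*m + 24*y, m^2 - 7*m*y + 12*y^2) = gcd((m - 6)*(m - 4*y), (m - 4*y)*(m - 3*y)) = -m + 4*y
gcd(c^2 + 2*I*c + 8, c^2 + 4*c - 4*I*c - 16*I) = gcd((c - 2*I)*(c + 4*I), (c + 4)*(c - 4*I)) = 1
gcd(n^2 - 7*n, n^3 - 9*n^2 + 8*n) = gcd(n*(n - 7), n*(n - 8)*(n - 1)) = n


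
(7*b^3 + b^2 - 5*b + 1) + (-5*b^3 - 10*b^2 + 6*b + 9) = 2*b^3 - 9*b^2 + b + 10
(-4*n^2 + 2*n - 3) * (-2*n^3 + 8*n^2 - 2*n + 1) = 8*n^5 - 36*n^4 + 30*n^3 - 32*n^2 + 8*n - 3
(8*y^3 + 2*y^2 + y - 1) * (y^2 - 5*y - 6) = 8*y^5 - 38*y^4 - 57*y^3 - 18*y^2 - y + 6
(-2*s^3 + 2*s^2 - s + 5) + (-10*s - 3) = -2*s^3 + 2*s^2 - 11*s + 2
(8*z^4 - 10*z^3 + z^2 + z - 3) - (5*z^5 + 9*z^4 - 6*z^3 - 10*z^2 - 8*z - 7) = -5*z^5 - z^4 - 4*z^3 + 11*z^2 + 9*z + 4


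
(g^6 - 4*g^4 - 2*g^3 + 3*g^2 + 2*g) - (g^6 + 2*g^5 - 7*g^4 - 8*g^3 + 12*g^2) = -2*g^5 + 3*g^4 + 6*g^3 - 9*g^2 + 2*g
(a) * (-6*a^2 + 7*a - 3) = -6*a^3 + 7*a^2 - 3*a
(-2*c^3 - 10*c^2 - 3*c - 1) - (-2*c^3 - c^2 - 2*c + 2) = -9*c^2 - c - 3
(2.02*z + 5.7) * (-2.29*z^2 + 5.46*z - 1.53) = -4.6258*z^3 - 2.0238*z^2 + 28.0314*z - 8.721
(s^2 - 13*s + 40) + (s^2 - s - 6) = 2*s^2 - 14*s + 34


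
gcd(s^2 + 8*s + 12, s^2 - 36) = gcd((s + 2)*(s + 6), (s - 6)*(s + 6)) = s + 6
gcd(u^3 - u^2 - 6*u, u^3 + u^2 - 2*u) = u^2 + 2*u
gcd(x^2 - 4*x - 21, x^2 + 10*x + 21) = x + 3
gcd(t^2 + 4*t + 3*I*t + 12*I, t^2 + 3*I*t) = t + 3*I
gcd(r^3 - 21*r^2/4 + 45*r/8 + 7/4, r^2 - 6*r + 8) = r - 2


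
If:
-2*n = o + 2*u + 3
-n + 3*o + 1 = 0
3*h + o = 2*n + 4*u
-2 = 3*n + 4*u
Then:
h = 1/3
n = -2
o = -1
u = 1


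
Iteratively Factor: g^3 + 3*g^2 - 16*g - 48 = (g - 4)*(g^2 + 7*g + 12) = (g - 4)*(g + 4)*(g + 3)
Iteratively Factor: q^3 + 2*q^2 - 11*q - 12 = (q + 4)*(q^2 - 2*q - 3) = (q - 3)*(q + 4)*(q + 1)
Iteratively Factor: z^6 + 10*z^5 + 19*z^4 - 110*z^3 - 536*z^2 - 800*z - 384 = (z + 4)*(z^5 + 6*z^4 - 5*z^3 - 90*z^2 - 176*z - 96) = (z + 1)*(z + 4)*(z^4 + 5*z^3 - 10*z^2 - 80*z - 96) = (z + 1)*(z + 3)*(z + 4)*(z^3 + 2*z^2 - 16*z - 32) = (z + 1)*(z + 3)*(z + 4)^2*(z^2 - 2*z - 8) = (z - 4)*(z + 1)*(z + 3)*(z + 4)^2*(z + 2)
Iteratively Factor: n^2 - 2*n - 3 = (n - 3)*(n + 1)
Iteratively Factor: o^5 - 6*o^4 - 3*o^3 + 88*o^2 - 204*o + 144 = (o - 3)*(o^4 - 3*o^3 - 12*o^2 + 52*o - 48) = (o - 3)*(o - 2)*(o^3 - o^2 - 14*o + 24) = (o - 3)^2*(o - 2)*(o^2 + 2*o - 8) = (o - 3)^2*(o - 2)^2*(o + 4)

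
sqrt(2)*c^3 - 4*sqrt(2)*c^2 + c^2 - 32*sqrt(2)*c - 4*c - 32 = (c - 8)*(c + 4)*(sqrt(2)*c + 1)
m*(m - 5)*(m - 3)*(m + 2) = m^4 - 6*m^3 - m^2 + 30*m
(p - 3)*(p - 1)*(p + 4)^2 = p^4 + 4*p^3 - 13*p^2 - 40*p + 48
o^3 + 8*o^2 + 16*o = o*(o + 4)^2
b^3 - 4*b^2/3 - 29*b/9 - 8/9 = (b - 8/3)*(b + 1/3)*(b + 1)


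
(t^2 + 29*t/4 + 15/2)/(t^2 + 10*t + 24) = (t + 5/4)/(t + 4)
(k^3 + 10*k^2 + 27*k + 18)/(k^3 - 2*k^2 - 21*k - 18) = (k + 6)/(k - 6)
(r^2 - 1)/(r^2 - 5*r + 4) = (r + 1)/(r - 4)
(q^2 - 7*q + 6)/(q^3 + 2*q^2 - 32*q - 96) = (q - 1)/(q^2 + 8*q + 16)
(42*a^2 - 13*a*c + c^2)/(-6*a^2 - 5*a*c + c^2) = (-7*a + c)/(a + c)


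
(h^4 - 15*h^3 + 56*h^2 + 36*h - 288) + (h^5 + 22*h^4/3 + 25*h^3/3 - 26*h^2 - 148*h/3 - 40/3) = h^5 + 25*h^4/3 - 20*h^3/3 + 30*h^2 - 40*h/3 - 904/3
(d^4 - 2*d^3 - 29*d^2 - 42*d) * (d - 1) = d^5 - 3*d^4 - 27*d^3 - 13*d^2 + 42*d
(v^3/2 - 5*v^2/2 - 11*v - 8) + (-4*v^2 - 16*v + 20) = v^3/2 - 13*v^2/2 - 27*v + 12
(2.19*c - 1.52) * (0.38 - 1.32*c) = -2.8908*c^2 + 2.8386*c - 0.5776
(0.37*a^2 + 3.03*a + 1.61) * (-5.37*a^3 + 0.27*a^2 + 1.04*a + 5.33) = -1.9869*a^5 - 16.1712*a^4 - 7.4428*a^3 + 5.558*a^2 + 17.8243*a + 8.5813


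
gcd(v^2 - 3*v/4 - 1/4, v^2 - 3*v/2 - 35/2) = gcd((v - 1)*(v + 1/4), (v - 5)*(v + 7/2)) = 1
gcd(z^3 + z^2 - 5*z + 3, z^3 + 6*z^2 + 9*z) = z + 3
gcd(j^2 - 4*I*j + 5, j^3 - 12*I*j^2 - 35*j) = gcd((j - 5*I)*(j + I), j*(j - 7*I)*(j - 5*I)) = j - 5*I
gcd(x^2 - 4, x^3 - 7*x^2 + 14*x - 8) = x - 2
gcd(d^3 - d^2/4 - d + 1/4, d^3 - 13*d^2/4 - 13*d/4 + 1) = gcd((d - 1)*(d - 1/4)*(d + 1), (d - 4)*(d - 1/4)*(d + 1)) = d^2 + 3*d/4 - 1/4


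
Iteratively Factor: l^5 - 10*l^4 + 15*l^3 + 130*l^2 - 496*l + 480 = (l - 2)*(l^4 - 8*l^3 - l^2 + 128*l - 240) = (l - 4)*(l - 2)*(l^3 - 4*l^2 - 17*l + 60) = (l - 4)*(l - 3)*(l - 2)*(l^2 - l - 20) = (l - 4)*(l - 3)*(l - 2)*(l + 4)*(l - 5)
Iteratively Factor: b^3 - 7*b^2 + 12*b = (b - 4)*(b^2 - 3*b) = (b - 4)*(b - 3)*(b)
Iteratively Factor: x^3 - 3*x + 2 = (x + 2)*(x^2 - 2*x + 1) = (x - 1)*(x + 2)*(x - 1)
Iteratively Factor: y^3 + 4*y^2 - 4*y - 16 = (y + 4)*(y^2 - 4) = (y + 2)*(y + 4)*(y - 2)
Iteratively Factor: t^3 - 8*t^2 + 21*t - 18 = (t - 3)*(t^2 - 5*t + 6) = (t - 3)*(t - 2)*(t - 3)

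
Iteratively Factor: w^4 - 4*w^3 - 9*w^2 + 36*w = (w)*(w^3 - 4*w^2 - 9*w + 36) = w*(w - 4)*(w^2 - 9) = w*(w - 4)*(w - 3)*(w + 3)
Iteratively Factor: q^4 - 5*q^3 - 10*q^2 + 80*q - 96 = (q + 4)*(q^3 - 9*q^2 + 26*q - 24) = (q - 2)*(q + 4)*(q^2 - 7*q + 12) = (q - 4)*(q - 2)*(q + 4)*(q - 3)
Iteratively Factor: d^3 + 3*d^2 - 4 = (d - 1)*(d^2 + 4*d + 4) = (d - 1)*(d + 2)*(d + 2)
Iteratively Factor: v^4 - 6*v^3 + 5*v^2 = (v - 1)*(v^3 - 5*v^2) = v*(v - 1)*(v^2 - 5*v) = v*(v - 5)*(v - 1)*(v)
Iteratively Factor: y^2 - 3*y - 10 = (y - 5)*(y + 2)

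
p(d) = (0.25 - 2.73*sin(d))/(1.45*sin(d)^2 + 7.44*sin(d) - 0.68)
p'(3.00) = 0.17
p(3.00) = -0.34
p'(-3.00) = -0.06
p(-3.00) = -0.37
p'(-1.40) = 0.02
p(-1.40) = -0.45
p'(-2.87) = -0.07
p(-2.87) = -0.38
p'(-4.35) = -0.02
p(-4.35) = -0.31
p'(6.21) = 0.05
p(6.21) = -0.37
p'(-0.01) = 0.01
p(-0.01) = -0.37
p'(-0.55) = 0.07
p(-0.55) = -0.40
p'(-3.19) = 0.29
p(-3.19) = -0.37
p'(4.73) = 0.00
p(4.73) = -0.45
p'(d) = (0.25 - 2.73*sin(d))*(-2.9*sin(d)*cos(d) - 7.44*cos(d))/(1.45*sin(d)^2 + 7.44*sin(d) - 0.68)^2 - 2.73*cos(d)/(1.45*sin(d)^2 + 7.44*sin(d) - 0.68) = (3.9585*sin(d)^2 - 0.725000000000001*sin(d) - 0.00360000000000005)*cos(d)/(2.1025*sin(d)^4 + 21.576*sin(d)^3 + 53.3816*sin(d)^2 - 10.1184*sin(d) + 0.4624)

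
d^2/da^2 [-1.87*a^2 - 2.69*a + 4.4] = -3.74000000000000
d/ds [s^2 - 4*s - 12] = 2*s - 4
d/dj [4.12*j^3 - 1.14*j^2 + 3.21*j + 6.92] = 12.36*j^2 - 2.28*j + 3.21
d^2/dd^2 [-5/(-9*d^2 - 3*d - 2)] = 90*(-9*d^2 - 3*d + (6*d + 1)^2 - 2)/(9*d^2 + 3*d + 2)^3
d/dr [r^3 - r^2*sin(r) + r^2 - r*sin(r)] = -r^2*cos(r) + 3*r^2 - 2*r*sin(r) - r*cos(r) + 2*r - sin(r)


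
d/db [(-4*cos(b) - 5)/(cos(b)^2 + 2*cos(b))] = -(4*sin(b) + 10*sin(b)/cos(b)^2 + 10*tan(b))/(cos(b) + 2)^2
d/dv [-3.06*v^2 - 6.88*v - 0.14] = -6.12*v - 6.88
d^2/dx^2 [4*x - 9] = 0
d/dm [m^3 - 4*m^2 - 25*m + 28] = 3*m^2 - 8*m - 25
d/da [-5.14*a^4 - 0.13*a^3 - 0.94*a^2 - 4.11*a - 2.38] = -20.56*a^3 - 0.39*a^2 - 1.88*a - 4.11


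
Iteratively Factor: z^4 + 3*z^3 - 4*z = (z + 2)*(z^3 + z^2 - 2*z) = (z - 1)*(z + 2)*(z^2 + 2*z) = z*(z - 1)*(z + 2)*(z + 2)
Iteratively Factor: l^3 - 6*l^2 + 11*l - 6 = (l - 3)*(l^2 - 3*l + 2) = (l - 3)*(l - 1)*(l - 2)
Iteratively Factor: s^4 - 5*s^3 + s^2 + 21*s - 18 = (s + 2)*(s^3 - 7*s^2 + 15*s - 9) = (s - 1)*(s + 2)*(s^2 - 6*s + 9) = (s - 3)*(s - 1)*(s + 2)*(s - 3)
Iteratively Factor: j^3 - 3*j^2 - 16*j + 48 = (j + 4)*(j^2 - 7*j + 12) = (j - 4)*(j + 4)*(j - 3)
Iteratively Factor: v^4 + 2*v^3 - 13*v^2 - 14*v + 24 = (v + 2)*(v^3 - 13*v + 12) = (v - 3)*(v + 2)*(v^2 + 3*v - 4) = (v - 3)*(v - 1)*(v + 2)*(v + 4)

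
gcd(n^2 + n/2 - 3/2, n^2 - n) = n - 1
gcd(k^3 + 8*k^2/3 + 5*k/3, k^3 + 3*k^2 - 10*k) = k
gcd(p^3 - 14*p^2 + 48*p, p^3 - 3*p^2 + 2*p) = p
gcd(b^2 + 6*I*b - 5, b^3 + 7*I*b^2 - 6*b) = b + I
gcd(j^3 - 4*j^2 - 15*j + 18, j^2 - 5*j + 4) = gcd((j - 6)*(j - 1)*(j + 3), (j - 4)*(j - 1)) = j - 1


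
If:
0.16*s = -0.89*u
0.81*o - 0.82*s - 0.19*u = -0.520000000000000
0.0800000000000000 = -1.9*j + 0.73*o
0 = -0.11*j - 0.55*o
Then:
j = -0.04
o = 0.01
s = 0.67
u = -0.12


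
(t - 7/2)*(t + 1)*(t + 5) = t^3 + 5*t^2/2 - 16*t - 35/2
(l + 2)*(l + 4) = l^2 + 6*l + 8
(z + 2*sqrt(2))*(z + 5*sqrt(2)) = z^2 + 7*sqrt(2)*z + 20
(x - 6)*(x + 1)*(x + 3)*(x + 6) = x^4 + 4*x^3 - 33*x^2 - 144*x - 108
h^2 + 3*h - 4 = (h - 1)*(h + 4)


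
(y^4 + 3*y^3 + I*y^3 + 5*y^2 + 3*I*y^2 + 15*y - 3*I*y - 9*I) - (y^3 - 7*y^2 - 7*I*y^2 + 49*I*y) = y^4 + 2*y^3 + I*y^3 + 12*y^2 + 10*I*y^2 + 15*y - 52*I*y - 9*I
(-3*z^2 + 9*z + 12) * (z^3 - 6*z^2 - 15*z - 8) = -3*z^5 + 27*z^4 + 3*z^3 - 183*z^2 - 252*z - 96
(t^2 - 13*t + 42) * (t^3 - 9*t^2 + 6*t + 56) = t^5 - 22*t^4 + 165*t^3 - 400*t^2 - 476*t + 2352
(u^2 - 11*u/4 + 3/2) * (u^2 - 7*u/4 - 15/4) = u^4 - 9*u^3/2 + 41*u^2/16 + 123*u/16 - 45/8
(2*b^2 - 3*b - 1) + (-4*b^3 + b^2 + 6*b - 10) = -4*b^3 + 3*b^2 + 3*b - 11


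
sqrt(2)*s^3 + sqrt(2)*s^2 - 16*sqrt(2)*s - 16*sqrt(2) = (s - 4)*(s + 4)*(sqrt(2)*s + sqrt(2))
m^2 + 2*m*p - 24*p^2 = (m - 4*p)*(m + 6*p)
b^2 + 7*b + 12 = (b + 3)*(b + 4)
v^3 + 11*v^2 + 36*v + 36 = (v + 2)*(v + 3)*(v + 6)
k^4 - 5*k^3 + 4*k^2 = k^2*(k - 4)*(k - 1)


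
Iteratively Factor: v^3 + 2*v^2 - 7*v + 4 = (v - 1)*(v^2 + 3*v - 4) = (v - 1)*(v + 4)*(v - 1)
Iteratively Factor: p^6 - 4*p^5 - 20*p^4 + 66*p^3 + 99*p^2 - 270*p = (p + 3)*(p^5 - 7*p^4 + p^3 + 63*p^2 - 90*p) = (p - 3)*(p + 3)*(p^4 - 4*p^3 - 11*p^2 + 30*p) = (p - 3)*(p + 3)^2*(p^3 - 7*p^2 + 10*p) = (p - 3)*(p - 2)*(p + 3)^2*(p^2 - 5*p) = (p - 5)*(p - 3)*(p - 2)*(p + 3)^2*(p)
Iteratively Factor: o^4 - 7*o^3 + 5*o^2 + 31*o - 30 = (o + 2)*(o^3 - 9*o^2 + 23*o - 15) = (o - 5)*(o + 2)*(o^2 - 4*o + 3) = (o - 5)*(o - 1)*(o + 2)*(o - 3)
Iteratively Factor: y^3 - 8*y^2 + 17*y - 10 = (y - 5)*(y^2 - 3*y + 2) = (y - 5)*(y - 1)*(y - 2)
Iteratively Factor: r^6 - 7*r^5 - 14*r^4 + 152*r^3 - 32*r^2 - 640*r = (r + 4)*(r^5 - 11*r^4 + 30*r^3 + 32*r^2 - 160*r) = (r - 4)*(r + 4)*(r^4 - 7*r^3 + 2*r^2 + 40*r) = (r - 5)*(r - 4)*(r + 4)*(r^3 - 2*r^2 - 8*r) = (r - 5)*(r - 4)^2*(r + 4)*(r^2 + 2*r) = r*(r - 5)*(r - 4)^2*(r + 4)*(r + 2)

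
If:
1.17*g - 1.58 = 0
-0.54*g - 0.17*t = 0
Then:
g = 1.35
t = -4.29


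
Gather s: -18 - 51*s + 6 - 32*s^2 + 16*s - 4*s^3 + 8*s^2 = -4*s^3 - 24*s^2 - 35*s - 12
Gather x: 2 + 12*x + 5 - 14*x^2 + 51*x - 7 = -14*x^2 + 63*x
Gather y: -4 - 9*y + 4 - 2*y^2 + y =-2*y^2 - 8*y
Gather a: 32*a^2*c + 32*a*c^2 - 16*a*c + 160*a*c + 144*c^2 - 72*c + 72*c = 32*a^2*c + a*(32*c^2 + 144*c) + 144*c^2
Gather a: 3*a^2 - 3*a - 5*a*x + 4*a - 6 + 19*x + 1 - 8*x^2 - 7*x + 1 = 3*a^2 + a*(1 - 5*x) - 8*x^2 + 12*x - 4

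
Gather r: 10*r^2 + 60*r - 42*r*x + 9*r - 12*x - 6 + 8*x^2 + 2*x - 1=10*r^2 + r*(69 - 42*x) + 8*x^2 - 10*x - 7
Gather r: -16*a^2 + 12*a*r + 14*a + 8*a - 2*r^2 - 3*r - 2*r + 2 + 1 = -16*a^2 + 22*a - 2*r^2 + r*(12*a - 5) + 3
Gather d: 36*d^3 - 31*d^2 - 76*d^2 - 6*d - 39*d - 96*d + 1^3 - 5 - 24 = 36*d^3 - 107*d^2 - 141*d - 28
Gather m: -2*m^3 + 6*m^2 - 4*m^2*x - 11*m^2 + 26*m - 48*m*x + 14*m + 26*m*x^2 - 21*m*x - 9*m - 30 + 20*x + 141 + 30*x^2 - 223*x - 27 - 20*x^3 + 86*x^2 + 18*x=-2*m^3 + m^2*(-4*x - 5) + m*(26*x^2 - 69*x + 31) - 20*x^3 + 116*x^2 - 185*x + 84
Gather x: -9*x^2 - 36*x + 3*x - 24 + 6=-9*x^2 - 33*x - 18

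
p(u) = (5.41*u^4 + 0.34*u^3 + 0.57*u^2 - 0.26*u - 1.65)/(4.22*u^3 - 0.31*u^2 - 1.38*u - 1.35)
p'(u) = (-12.66*u^2 + 0.62*u + 1.38)*(5.41*u^4 + 0.34*u^3 + 0.57*u^2 - 0.26*u - 1.65)/(4.22*u^3 - 0.31*u^2 - 1.38*u - 1.35)^2 + (21.64*u^3 + 1.02*u^2 + 1.14*u - 0.26)/(4.22*u^3 - 0.31*u^2 - 1.38*u - 1.35) = (22.8302*u^6 - 3.3542*u^5 - 24.9082*u^4 - 27.958*u^3 + 18.6448*u^2 - 2.562*u - 1.926)/(17.8084*u^6 - 2.6164*u^5 - 11.5511*u^4 - 10.5384*u^3 + 2.7414*u^2 + 3.726*u + 1.8225)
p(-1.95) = -2.46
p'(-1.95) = 1.31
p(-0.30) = 1.38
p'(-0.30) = 0.95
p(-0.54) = 0.69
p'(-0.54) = 4.27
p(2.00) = 3.15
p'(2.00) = 0.99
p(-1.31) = -1.55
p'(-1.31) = 1.65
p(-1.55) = -1.92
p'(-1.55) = 1.44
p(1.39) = 2.71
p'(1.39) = 0.17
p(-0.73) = -0.12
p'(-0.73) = 3.86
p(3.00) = 4.26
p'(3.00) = 1.18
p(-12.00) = -15.25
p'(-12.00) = 1.28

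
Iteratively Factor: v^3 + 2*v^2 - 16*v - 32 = (v + 4)*(v^2 - 2*v - 8) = (v - 4)*(v + 4)*(v + 2)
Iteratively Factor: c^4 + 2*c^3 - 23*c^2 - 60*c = (c - 5)*(c^3 + 7*c^2 + 12*c) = (c - 5)*(c + 4)*(c^2 + 3*c) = c*(c - 5)*(c + 4)*(c + 3)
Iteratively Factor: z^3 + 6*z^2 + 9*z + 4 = (z + 4)*(z^2 + 2*z + 1) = (z + 1)*(z + 4)*(z + 1)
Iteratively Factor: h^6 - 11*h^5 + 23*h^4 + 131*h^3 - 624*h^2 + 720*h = (h + 4)*(h^5 - 15*h^4 + 83*h^3 - 201*h^2 + 180*h) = (h - 3)*(h + 4)*(h^4 - 12*h^3 + 47*h^2 - 60*h) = (h - 3)^2*(h + 4)*(h^3 - 9*h^2 + 20*h) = (h - 4)*(h - 3)^2*(h + 4)*(h^2 - 5*h) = (h - 5)*(h - 4)*(h - 3)^2*(h + 4)*(h)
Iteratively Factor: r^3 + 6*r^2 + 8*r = (r + 4)*(r^2 + 2*r) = r*(r + 4)*(r + 2)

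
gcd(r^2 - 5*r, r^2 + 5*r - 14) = 1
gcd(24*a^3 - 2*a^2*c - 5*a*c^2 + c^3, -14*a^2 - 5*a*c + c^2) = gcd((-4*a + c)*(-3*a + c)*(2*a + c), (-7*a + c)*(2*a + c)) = 2*a + c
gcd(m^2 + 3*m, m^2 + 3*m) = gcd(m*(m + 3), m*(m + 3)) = m^2 + 3*m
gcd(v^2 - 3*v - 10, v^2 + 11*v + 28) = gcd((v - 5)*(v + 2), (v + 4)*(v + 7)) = 1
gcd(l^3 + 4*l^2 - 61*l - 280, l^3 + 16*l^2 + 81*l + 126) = l + 7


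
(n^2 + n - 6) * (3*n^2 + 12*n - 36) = 3*n^4 + 15*n^3 - 42*n^2 - 108*n + 216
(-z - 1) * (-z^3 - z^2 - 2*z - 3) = z^4 + 2*z^3 + 3*z^2 + 5*z + 3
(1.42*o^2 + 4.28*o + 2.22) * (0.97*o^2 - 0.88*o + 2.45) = 1.3774*o^4 + 2.902*o^3 + 1.866*o^2 + 8.5324*o + 5.439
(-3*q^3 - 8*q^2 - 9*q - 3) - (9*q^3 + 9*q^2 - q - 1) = -12*q^3 - 17*q^2 - 8*q - 2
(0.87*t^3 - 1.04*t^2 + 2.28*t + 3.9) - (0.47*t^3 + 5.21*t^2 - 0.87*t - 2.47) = 0.4*t^3 - 6.25*t^2 + 3.15*t + 6.37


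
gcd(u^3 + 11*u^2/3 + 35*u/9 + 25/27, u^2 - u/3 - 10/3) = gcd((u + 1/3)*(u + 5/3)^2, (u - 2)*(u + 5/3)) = u + 5/3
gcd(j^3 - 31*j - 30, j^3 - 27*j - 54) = j - 6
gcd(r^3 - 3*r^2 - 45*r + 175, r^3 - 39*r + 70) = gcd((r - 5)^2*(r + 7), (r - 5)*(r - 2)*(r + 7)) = r^2 + 2*r - 35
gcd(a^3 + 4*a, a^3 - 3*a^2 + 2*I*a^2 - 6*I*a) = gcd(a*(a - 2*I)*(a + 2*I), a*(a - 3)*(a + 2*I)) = a^2 + 2*I*a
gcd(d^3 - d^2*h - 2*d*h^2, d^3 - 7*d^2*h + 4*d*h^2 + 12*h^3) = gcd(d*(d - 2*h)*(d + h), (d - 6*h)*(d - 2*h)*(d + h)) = d^2 - d*h - 2*h^2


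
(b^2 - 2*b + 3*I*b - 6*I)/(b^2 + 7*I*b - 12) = (b - 2)/(b + 4*I)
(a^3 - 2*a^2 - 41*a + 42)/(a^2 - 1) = (a^2 - a - 42)/(a + 1)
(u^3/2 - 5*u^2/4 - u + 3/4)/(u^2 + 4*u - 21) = (2*u^2 + u - 1)/(4*(u + 7))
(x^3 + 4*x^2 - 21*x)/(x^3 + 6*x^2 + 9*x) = (x^2 + 4*x - 21)/(x^2 + 6*x + 9)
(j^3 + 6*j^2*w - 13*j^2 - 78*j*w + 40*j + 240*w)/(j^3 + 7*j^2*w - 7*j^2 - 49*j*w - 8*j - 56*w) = (j^2 + 6*j*w - 5*j - 30*w)/(j^2 + 7*j*w + j + 7*w)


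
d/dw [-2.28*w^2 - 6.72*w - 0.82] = -4.56*w - 6.72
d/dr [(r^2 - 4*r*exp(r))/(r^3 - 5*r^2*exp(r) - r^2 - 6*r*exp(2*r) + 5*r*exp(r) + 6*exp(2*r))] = (r*(r - 4*exp(r))*(5*r^2*exp(r) - 3*r^2 + 12*r*exp(2*r) + 5*r*exp(r) + 2*r - 6*exp(2*r) - 5*exp(r)) + 2*(-2*r*exp(r) + r - 2*exp(r))*(r^3 - 5*r^2*exp(r) - r^2 - 6*r*exp(2*r) + 5*r*exp(r) + 6*exp(2*r)))/(r^3 - 5*r^2*exp(r) - r^2 - 6*r*exp(2*r) + 5*r*exp(r) + 6*exp(2*r))^2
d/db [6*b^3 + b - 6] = 18*b^2 + 1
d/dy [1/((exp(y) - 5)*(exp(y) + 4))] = (1 - 2*exp(y))*exp(y)/(exp(4*y) - 2*exp(3*y) - 39*exp(2*y) + 40*exp(y) + 400)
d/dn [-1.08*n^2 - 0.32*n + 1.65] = -2.16*n - 0.32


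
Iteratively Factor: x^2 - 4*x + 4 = (x - 2)*(x - 2)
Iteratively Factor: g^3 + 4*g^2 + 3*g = (g + 3)*(g^2 + g) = (g + 1)*(g + 3)*(g)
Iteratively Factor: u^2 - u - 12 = (u + 3)*(u - 4)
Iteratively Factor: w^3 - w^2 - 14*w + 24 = (w + 4)*(w^2 - 5*w + 6) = (w - 3)*(w + 4)*(w - 2)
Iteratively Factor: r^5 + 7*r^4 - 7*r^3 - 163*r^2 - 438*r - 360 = (r + 2)*(r^4 + 5*r^3 - 17*r^2 - 129*r - 180) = (r - 5)*(r + 2)*(r^3 + 10*r^2 + 33*r + 36) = (r - 5)*(r + 2)*(r + 4)*(r^2 + 6*r + 9) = (r - 5)*(r + 2)*(r + 3)*(r + 4)*(r + 3)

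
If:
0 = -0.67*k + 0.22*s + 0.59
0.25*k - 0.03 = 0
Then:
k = 0.12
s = -2.32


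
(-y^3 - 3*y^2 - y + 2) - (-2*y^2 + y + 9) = -y^3 - y^2 - 2*y - 7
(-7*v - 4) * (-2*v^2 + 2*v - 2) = 14*v^3 - 6*v^2 + 6*v + 8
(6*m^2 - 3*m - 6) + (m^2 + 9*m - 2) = 7*m^2 + 6*m - 8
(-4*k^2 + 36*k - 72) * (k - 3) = -4*k^3 + 48*k^2 - 180*k + 216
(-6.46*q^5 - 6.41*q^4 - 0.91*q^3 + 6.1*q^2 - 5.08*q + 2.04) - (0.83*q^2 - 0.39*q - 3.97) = -6.46*q^5 - 6.41*q^4 - 0.91*q^3 + 5.27*q^2 - 4.69*q + 6.01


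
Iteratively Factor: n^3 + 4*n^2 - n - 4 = (n - 1)*(n^2 + 5*n + 4) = (n - 1)*(n + 4)*(n + 1)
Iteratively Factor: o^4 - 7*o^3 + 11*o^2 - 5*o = (o - 1)*(o^3 - 6*o^2 + 5*o) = (o - 1)^2*(o^2 - 5*o) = o*(o - 1)^2*(o - 5)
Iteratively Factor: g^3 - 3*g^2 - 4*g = (g - 4)*(g^2 + g) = g*(g - 4)*(g + 1)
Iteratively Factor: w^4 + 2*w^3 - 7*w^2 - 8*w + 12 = (w + 3)*(w^3 - w^2 - 4*w + 4) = (w - 1)*(w + 3)*(w^2 - 4) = (w - 1)*(w + 2)*(w + 3)*(w - 2)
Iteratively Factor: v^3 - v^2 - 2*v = (v + 1)*(v^2 - 2*v) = (v - 2)*(v + 1)*(v)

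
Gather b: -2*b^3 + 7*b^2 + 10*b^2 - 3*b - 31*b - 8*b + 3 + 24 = -2*b^3 + 17*b^2 - 42*b + 27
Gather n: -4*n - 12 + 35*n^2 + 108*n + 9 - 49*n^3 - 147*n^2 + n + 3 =-49*n^3 - 112*n^2 + 105*n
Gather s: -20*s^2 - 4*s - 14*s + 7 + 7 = -20*s^2 - 18*s + 14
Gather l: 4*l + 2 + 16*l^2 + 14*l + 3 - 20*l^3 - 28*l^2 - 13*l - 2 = -20*l^3 - 12*l^2 + 5*l + 3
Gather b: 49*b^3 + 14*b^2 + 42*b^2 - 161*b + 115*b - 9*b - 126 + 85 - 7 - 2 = 49*b^3 + 56*b^2 - 55*b - 50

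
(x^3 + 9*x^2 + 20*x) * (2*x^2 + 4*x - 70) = 2*x^5 + 22*x^4 + 6*x^3 - 550*x^2 - 1400*x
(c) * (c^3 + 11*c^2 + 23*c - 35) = c^4 + 11*c^3 + 23*c^2 - 35*c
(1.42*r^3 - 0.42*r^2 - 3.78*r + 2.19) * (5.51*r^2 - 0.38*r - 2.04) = 7.8242*r^5 - 2.8538*r^4 - 23.565*r^3 + 14.3601*r^2 + 6.879*r - 4.4676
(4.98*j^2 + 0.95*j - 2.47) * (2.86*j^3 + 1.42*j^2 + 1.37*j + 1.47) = 14.2428*j^5 + 9.7886*j^4 + 1.1074*j^3 + 5.1147*j^2 - 1.9874*j - 3.6309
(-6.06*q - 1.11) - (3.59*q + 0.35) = -9.65*q - 1.46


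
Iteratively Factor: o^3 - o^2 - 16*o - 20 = (o + 2)*(o^2 - 3*o - 10) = (o - 5)*(o + 2)*(o + 2)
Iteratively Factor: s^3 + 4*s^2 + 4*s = (s + 2)*(s^2 + 2*s) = (s + 2)^2*(s)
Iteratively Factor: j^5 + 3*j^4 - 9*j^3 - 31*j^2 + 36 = (j + 3)*(j^4 - 9*j^2 - 4*j + 12) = (j + 2)*(j + 3)*(j^3 - 2*j^2 - 5*j + 6) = (j + 2)^2*(j + 3)*(j^2 - 4*j + 3) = (j - 3)*(j + 2)^2*(j + 3)*(j - 1)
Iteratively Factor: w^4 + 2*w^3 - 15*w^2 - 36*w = (w)*(w^3 + 2*w^2 - 15*w - 36) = w*(w + 3)*(w^2 - w - 12) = w*(w + 3)^2*(w - 4)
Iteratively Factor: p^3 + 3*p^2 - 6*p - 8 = (p + 4)*(p^2 - p - 2) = (p - 2)*(p + 4)*(p + 1)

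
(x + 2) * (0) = 0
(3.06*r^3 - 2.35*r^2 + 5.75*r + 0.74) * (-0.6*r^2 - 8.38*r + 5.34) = -1.836*r^5 - 24.2328*r^4 + 32.5834*r^3 - 61.178*r^2 + 24.5038*r + 3.9516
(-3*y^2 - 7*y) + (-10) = -3*y^2 - 7*y - 10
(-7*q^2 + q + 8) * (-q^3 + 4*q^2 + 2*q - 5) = 7*q^5 - 29*q^4 - 18*q^3 + 69*q^2 + 11*q - 40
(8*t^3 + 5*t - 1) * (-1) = -8*t^3 - 5*t + 1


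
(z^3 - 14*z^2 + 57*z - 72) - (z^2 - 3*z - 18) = z^3 - 15*z^2 + 60*z - 54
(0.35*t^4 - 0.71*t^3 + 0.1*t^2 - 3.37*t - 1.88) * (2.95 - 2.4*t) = -0.84*t^5 + 2.7365*t^4 - 2.3345*t^3 + 8.383*t^2 - 5.4295*t - 5.546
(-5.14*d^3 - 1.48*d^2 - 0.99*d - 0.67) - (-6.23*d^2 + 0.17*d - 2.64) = -5.14*d^3 + 4.75*d^2 - 1.16*d + 1.97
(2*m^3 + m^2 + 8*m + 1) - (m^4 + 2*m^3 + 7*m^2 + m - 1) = -m^4 - 6*m^2 + 7*m + 2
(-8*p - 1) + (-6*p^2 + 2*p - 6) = -6*p^2 - 6*p - 7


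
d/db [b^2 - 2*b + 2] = 2*b - 2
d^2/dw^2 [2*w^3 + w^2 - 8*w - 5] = 12*w + 2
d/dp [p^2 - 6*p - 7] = 2*p - 6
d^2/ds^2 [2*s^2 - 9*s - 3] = 4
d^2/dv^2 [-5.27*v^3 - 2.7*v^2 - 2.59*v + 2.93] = -31.62*v - 5.4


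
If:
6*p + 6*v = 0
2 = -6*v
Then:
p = 1/3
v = -1/3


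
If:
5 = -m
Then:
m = -5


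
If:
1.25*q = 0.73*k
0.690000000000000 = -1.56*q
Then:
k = -0.76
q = -0.44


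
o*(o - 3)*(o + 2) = o^3 - o^2 - 6*o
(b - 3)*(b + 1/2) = b^2 - 5*b/2 - 3/2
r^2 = r^2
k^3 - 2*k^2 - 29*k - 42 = (k - 7)*(k + 2)*(k + 3)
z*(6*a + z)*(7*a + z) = 42*a^2*z + 13*a*z^2 + z^3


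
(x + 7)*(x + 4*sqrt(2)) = x^2 + 4*sqrt(2)*x + 7*x + 28*sqrt(2)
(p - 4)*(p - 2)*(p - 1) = p^3 - 7*p^2 + 14*p - 8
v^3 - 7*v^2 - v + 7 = (v - 7)*(v - 1)*(v + 1)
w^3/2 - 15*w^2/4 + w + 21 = (w/2 + 1)*(w - 6)*(w - 7/2)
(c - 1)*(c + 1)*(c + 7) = c^3 + 7*c^2 - c - 7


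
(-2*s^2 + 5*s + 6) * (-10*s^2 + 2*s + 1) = 20*s^4 - 54*s^3 - 52*s^2 + 17*s + 6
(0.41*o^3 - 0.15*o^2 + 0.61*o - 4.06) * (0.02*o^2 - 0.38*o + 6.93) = 0.0082*o^5 - 0.1588*o^4 + 2.9105*o^3 - 1.3525*o^2 + 5.7701*o - 28.1358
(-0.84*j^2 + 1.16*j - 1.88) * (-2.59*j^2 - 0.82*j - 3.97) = 2.1756*j^4 - 2.3156*j^3 + 7.2528*j^2 - 3.0636*j + 7.4636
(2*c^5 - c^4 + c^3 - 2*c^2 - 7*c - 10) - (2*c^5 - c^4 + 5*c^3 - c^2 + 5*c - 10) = -4*c^3 - c^2 - 12*c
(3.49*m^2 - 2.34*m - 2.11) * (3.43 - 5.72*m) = -19.9628*m^3 + 25.3555*m^2 + 4.043*m - 7.2373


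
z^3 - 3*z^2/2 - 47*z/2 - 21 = (z - 6)*(z + 1)*(z + 7/2)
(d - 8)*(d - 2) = d^2 - 10*d + 16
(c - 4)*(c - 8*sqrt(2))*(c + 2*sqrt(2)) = c^3 - 6*sqrt(2)*c^2 - 4*c^2 - 32*c + 24*sqrt(2)*c + 128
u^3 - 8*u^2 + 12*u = u*(u - 6)*(u - 2)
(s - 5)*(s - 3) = s^2 - 8*s + 15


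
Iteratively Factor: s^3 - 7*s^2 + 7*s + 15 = (s - 5)*(s^2 - 2*s - 3) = (s - 5)*(s - 3)*(s + 1)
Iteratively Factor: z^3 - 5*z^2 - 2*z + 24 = (z - 3)*(z^2 - 2*z - 8) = (z - 4)*(z - 3)*(z + 2)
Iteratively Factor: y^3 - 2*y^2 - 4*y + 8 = (y + 2)*(y^2 - 4*y + 4) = (y - 2)*(y + 2)*(y - 2)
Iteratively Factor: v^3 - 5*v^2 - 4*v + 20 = (v + 2)*(v^2 - 7*v + 10) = (v - 2)*(v + 2)*(v - 5)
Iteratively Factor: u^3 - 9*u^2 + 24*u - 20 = (u - 5)*(u^2 - 4*u + 4) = (u - 5)*(u - 2)*(u - 2)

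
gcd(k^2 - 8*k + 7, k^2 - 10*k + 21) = k - 7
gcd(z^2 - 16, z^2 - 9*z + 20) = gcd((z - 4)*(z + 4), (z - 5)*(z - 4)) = z - 4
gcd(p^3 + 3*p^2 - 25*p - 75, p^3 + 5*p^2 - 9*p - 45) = p^2 + 8*p + 15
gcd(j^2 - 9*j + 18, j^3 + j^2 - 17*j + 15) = j - 3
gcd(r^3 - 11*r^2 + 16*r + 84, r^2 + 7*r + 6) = 1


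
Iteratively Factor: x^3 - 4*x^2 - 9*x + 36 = (x + 3)*(x^2 - 7*x + 12) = (x - 4)*(x + 3)*(x - 3)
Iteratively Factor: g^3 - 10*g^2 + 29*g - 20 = (g - 5)*(g^2 - 5*g + 4) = (g - 5)*(g - 1)*(g - 4)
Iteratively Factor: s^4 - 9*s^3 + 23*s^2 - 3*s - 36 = (s + 1)*(s^3 - 10*s^2 + 33*s - 36) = (s - 3)*(s + 1)*(s^2 - 7*s + 12) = (s - 4)*(s - 3)*(s + 1)*(s - 3)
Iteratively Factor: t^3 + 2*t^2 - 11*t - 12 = (t - 3)*(t^2 + 5*t + 4) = (t - 3)*(t + 1)*(t + 4)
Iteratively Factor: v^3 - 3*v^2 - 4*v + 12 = (v + 2)*(v^2 - 5*v + 6) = (v - 3)*(v + 2)*(v - 2)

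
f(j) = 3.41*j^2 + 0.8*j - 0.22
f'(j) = 6.82*j + 0.8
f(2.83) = 29.35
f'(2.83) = 20.10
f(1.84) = 12.80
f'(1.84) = 13.35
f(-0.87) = 1.67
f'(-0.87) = -5.13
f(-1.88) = 10.33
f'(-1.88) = -12.02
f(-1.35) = 4.91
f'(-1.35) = -8.41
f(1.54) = 9.10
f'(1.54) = 11.30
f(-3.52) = 39.22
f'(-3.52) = -23.21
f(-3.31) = 34.49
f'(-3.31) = -21.77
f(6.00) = 127.34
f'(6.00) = 41.72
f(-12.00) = 481.22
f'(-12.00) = -81.04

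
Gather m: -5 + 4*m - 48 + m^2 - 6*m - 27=m^2 - 2*m - 80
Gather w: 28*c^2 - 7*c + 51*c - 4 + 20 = 28*c^2 + 44*c + 16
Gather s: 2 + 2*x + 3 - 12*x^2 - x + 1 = -12*x^2 + x + 6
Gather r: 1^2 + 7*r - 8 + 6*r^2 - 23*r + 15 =6*r^2 - 16*r + 8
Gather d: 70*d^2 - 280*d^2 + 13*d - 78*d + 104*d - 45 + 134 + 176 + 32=-210*d^2 + 39*d + 297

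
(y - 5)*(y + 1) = y^2 - 4*y - 5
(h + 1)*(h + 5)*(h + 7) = h^3 + 13*h^2 + 47*h + 35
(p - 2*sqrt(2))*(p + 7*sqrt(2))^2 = p^3 + 12*sqrt(2)*p^2 + 42*p - 196*sqrt(2)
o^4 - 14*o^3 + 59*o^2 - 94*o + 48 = (o - 8)*(o - 3)*(o - 2)*(o - 1)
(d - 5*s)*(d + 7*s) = d^2 + 2*d*s - 35*s^2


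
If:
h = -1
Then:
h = -1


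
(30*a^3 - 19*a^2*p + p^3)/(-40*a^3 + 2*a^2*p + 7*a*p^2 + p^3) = (-3*a + p)/(4*a + p)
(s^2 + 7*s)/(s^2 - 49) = s/(s - 7)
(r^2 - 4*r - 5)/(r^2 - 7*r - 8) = (r - 5)/(r - 8)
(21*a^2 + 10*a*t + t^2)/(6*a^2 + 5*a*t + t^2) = (7*a + t)/(2*a + t)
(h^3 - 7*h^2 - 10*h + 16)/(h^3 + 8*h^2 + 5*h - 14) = (h - 8)/(h + 7)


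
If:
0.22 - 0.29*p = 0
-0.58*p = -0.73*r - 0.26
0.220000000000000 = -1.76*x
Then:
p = 0.76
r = 0.25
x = -0.12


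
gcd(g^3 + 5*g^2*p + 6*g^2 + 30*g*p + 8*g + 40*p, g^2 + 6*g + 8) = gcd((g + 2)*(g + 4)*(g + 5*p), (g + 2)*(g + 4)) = g^2 + 6*g + 8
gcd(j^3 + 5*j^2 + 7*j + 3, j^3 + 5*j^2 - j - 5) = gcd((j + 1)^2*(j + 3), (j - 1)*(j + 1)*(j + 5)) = j + 1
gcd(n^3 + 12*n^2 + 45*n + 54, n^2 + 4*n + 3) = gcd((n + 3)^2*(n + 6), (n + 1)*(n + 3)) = n + 3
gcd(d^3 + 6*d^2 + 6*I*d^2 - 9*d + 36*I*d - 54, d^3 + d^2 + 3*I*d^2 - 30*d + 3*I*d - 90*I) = d^2 + d*(6 + 3*I) + 18*I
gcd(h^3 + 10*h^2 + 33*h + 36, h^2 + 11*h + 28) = h + 4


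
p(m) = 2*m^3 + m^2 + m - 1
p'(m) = 6*m^2 + 2*m + 1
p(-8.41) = -1128.33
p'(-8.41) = 408.55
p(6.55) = 610.48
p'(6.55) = 271.52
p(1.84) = 16.68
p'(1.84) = 24.99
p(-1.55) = -7.60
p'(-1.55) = 12.32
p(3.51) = 101.32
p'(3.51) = 81.94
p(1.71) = 13.63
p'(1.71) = 21.96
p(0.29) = -0.58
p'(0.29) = 2.08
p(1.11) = 4.08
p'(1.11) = 10.61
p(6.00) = 473.00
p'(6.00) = 229.00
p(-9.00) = -1387.00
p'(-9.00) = 469.00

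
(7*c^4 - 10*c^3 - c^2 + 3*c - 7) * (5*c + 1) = 35*c^5 - 43*c^4 - 15*c^3 + 14*c^2 - 32*c - 7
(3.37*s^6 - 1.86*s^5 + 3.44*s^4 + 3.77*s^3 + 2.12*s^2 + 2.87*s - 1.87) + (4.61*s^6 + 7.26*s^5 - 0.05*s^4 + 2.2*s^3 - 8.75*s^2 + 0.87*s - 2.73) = 7.98*s^6 + 5.4*s^5 + 3.39*s^4 + 5.97*s^3 - 6.63*s^2 + 3.74*s - 4.6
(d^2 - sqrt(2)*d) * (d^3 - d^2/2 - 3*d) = d^5 - sqrt(2)*d^4 - d^4/2 - 3*d^3 + sqrt(2)*d^3/2 + 3*sqrt(2)*d^2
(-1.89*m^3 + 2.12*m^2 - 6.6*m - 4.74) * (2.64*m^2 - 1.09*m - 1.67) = -4.9896*m^5 + 7.6569*m^4 - 16.5785*m^3 - 8.86*m^2 + 16.1886*m + 7.9158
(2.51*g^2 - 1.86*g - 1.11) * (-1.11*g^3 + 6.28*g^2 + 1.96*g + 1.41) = -2.7861*g^5 + 17.8274*g^4 - 5.5291*g^3 - 7.0773*g^2 - 4.7982*g - 1.5651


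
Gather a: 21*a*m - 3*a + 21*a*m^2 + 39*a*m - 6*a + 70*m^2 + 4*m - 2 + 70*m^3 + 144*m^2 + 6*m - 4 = a*(21*m^2 + 60*m - 9) + 70*m^3 + 214*m^2 + 10*m - 6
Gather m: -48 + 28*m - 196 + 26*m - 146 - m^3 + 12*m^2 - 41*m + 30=-m^3 + 12*m^2 + 13*m - 360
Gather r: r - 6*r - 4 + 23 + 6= 25 - 5*r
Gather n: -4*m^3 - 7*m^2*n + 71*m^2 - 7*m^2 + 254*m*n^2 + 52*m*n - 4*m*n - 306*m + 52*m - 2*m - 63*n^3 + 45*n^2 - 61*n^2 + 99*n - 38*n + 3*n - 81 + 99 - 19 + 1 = -4*m^3 + 64*m^2 - 256*m - 63*n^3 + n^2*(254*m - 16) + n*(-7*m^2 + 48*m + 64)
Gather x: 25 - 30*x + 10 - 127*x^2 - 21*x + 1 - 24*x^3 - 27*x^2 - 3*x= -24*x^3 - 154*x^2 - 54*x + 36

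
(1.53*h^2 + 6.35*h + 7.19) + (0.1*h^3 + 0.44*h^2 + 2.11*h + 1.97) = 0.1*h^3 + 1.97*h^2 + 8.46*h + 9.16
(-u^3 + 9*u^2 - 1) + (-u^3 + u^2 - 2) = -2*u^3 + 10*u^2 - 3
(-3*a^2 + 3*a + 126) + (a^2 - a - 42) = -2*a^2 + 2*a + 84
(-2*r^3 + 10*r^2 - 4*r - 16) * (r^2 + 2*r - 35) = -2*r^5 + 6*r^4 + 86*r^3 - 374*r^2 + 108*r + 560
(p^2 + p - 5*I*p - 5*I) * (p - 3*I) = p^3 + p^2 - 8*I*p^2 - 15*p - 8*I*p - 15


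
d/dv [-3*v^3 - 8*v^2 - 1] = v*(-9*v - 16)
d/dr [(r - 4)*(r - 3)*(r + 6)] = 3*r^2 - 2*r - 30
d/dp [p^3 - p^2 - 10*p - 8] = 3*p^2 - 2*p - 10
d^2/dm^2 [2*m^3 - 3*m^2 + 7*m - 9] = 12*m - 6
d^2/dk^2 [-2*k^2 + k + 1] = -4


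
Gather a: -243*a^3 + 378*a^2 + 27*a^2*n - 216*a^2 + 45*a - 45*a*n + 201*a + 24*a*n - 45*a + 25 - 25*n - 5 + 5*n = -243*a^3 + a^2*(27*n + 162) + a*(201 - 21*n) - 20*n + 20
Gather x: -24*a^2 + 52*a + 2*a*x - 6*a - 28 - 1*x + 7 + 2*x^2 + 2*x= -24*a^2 + 46*a + 2*x^2 + x*(2*a + 1) - 21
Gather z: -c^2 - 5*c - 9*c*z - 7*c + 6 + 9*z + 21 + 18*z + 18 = -c^2 - 12*c + z*(27 - 9*c) + 45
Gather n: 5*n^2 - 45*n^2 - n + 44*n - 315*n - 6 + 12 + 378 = -40*n^2 - 272*n + 384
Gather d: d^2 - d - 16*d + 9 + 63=d^2 - 17*d + 72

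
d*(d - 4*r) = d^2 - 4*d*r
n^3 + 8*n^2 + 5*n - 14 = (n - 1)*(n + 2)*(n + 7)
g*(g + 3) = g^2 + 3*g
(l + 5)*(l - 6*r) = l^2 - 6*l*r + 5*l - 30*r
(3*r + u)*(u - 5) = 3*r*u - 15*r + u^2 - 5*u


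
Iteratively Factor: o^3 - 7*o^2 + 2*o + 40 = (o - 4)*(o^2 - 3*o - 10) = (o - 5)*(o - 4)*(o + 2)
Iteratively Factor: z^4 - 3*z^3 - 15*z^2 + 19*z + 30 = (z - 2)*(z^3 - z^2 - 17*z - 15) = (z - 2)*(z + 1)*(z^2 - 2*z - 15) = (z - 2)*(z + 1)*(z + 3)*(z - 5)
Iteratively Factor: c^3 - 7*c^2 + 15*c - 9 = (c - 3)*(c^2 - 4*c + 3) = (c - 3)*(c - 1)*(c - 3)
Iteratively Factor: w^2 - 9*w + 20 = (w - 5)*(w - 4)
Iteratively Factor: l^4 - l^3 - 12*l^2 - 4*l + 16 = (l - 1)*(l^3 - 12*l - 16) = (l - 1)*(l + 2)*(l^2 - 2*l - 8) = (l - 1)*(l + 2)^2*(l - 4)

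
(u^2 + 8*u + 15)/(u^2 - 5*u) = (u^2 + 8*u + 15)/(u*(u - 5))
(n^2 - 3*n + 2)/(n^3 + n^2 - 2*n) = (n - 2)/(n*(n + 2))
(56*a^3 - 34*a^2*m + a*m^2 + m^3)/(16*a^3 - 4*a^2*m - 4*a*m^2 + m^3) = (7*a + m)/(2*a + m)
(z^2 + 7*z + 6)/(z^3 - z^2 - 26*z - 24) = (z + 6)/(z^2 - 2*z - 24)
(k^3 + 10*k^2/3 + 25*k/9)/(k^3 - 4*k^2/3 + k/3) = (9*k^2 + 30*k + 25)/(3*(3*k^2 - 4*k + 1))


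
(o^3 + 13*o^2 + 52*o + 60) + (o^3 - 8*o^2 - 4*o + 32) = 2*o^3 + 5*o^2 + 48*o + 92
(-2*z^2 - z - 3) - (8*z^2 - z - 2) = -10*z^2 - 1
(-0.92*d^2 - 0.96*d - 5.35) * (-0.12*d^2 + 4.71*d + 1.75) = 0.1104*d^4 - 4.218*d^3 - 5.4896*d^2 - 26.8785*d - 9.3625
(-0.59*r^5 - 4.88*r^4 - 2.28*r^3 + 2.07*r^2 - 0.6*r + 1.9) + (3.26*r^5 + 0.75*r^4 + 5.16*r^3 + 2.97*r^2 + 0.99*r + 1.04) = 2.67*r^5 - 4.13*r^4 + 2.88*r^3 + 5.04*r^2 + 0.39*r + 2.94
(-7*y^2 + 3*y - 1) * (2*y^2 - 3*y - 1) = -14*y^4 + 27*y^3 - 4*y^2 + 1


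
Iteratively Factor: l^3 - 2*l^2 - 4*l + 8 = (l - 2)*(l^2 - 4) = (l - 2)*(l + 2)*(l - 2)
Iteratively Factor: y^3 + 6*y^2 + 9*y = (y)*(y^2 + 6*y + 9) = y*(y + 3)*(y + 3)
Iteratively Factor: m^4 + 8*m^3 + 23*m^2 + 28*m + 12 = (m + 1)*(m^3 + 7*m^2 + 16*m + 12) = (m + 1)*(m + 2)*(m^2 + 5*m + 6) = (m + 1)*(m + 2)^2*(m + 3)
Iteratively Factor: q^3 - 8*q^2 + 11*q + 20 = (q - 5)*(q^2 - 3*q - 4) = (q - 5)*(q + 1)*(q - 4)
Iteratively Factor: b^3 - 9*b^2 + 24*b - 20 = (b - 5)*(b^2 - 4*b + 4) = (b - 5)*(b - 2)*(b - 2)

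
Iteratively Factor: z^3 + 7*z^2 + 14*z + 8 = (z + 2)*(z^2 + 5*z + 4) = (z + 1)*(z + 2)*(z + 4)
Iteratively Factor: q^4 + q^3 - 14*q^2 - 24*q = (q + 3)*(q^3 - 2*q^2 - 8*q) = q*(q + 3)*(q^2 - 2*q - 8) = q*(q - 4)*(q + 3)*(q + 2)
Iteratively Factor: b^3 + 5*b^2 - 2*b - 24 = (b + 4)*(b^2 + b - 6) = (b + 3)*(b + 4)*(b - 2)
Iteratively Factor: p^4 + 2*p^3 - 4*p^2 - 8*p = (p + 2)*(p^3 - 4*p) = p*(p + 2)*(p^2 - 4) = p*(p - 2)*(p + 2)*(p + 2)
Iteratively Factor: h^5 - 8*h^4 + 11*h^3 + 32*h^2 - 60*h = (h + 2)*(h^4 - 10*h^3 + 31*h^2 - 30*h) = (h - 2)*(h + 2)*(h^3 - 8*h^2 + 15*h) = h*(h - 2)*(h + 2)*(h^2 - 8*h + 15) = h*(h - 5)*(h - 2)*(h + 2)*(h - 3)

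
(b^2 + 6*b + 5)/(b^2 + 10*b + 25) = (b + 1)/(b + 5)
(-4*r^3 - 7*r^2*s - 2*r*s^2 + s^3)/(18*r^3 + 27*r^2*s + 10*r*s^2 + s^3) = (-4*r^2 - 3*r*s + s^2)/(18*r^2 + 9*r*s + s^2)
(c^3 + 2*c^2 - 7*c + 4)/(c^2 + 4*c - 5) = (c^2 + 3*c - 4)/(c + 5)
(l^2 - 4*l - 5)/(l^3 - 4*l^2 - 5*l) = 1/l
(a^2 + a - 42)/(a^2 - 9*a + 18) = (a + 7)/(a - 3)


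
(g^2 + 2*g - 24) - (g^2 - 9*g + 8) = 11*g - 32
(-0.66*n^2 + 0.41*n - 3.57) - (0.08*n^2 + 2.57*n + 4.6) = -0.74*n^2 - 2.16*n - 8.17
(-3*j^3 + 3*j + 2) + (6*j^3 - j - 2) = 3*j^3 + 2*j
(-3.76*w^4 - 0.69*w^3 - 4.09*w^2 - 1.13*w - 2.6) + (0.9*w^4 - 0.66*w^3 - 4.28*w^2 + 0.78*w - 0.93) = -2.86*w^4 - 1.35*w^3 - 8.37*w^2 - 0.35*w - 3.53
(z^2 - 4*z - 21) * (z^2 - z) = z^4 - 5*z^3 - 17*z^2 + 21*z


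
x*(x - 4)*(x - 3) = x^3 - 7*x^2 + 12*x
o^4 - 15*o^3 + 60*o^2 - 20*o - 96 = (o - 8)*(o - 6)*(o - 2)*(o + 1)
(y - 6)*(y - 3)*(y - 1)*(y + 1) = y^4 - 9*y^3 + 17*y^2 + 9*y - 18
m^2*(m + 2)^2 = m^4 + 4*m^3 + 4*m^2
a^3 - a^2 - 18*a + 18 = (a - 1)*(a - 3*sqrt(2))*(a + 3*sqrt(2))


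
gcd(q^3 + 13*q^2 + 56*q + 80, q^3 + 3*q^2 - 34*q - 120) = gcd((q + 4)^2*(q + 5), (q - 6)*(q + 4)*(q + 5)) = q^2 + 9*q + 20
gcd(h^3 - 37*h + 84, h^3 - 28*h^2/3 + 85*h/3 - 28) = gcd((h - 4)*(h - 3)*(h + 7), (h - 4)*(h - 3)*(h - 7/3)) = h^2 - 7*h + 12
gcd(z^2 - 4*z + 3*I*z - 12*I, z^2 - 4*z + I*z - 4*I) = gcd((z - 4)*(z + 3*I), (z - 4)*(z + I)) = z - 4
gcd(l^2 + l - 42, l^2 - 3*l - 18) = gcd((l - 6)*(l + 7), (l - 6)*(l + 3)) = l - 6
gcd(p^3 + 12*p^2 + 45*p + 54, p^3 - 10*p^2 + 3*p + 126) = p + 3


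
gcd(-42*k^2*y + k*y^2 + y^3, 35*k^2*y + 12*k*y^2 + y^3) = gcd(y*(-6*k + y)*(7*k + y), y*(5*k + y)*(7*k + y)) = 7*k*y + y^2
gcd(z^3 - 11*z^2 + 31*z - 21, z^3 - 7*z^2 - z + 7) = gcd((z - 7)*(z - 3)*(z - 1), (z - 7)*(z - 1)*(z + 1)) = z^2 - 8*z + 7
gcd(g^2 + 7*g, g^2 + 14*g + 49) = g + 7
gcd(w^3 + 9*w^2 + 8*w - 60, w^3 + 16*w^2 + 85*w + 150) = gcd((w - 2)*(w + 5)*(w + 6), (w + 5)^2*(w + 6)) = w^2 + 11*w + 30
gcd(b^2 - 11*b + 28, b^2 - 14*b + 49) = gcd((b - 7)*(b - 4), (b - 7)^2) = b - 7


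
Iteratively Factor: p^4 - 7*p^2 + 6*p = (p + 3)*(p^3 - 3*p^2 + 2*p) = (p - 2)*(p + 3)*(p^2 - p) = p*(p - 2)*(p + 3)*(p - 1)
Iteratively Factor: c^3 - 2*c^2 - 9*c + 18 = (c - 2)*(c^2 - 9) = (c - 2)*(c + 3)*(c - 3)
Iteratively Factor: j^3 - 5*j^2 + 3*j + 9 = (j + 1)*(j^2 - 6*j + 9) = (j - 3)*(j + 1)*(j - 3)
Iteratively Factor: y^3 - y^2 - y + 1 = (y + 1)*(y^2 - 2*y + 1) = (y - 1)*(y + 1)*(y - 1)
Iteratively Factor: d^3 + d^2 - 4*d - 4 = (d + 1)*(d^2 - 4) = (d - 2)*(d + 1)*(d + 2)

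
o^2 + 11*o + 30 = (o + 5)*(o + 6)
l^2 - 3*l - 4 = (l - 4)*(l + 1)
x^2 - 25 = (x - 5)*(x + 5)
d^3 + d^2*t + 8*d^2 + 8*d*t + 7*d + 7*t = (d + 1)*(d + 7)*(d + t)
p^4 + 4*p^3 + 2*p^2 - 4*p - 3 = (p - 1)*(p + 1)^2*(p + 3)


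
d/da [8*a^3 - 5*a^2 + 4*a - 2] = 24*a^2 - 10*a + 4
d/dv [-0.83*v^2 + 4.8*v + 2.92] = 4.8 - 1.66*v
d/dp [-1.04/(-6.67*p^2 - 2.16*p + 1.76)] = (-13.8736*p - 2.2464)/(6.67*p^2 + 2.16*p - 1.76)^2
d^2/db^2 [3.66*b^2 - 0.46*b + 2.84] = 7.32000000000000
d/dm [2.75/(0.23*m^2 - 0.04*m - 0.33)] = (0.11 - 1.265*m)/(-0.23*m^2 + 0.04*m + 0.33)^2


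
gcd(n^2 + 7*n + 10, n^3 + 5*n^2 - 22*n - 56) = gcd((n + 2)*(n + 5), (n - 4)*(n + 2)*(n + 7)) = n + 2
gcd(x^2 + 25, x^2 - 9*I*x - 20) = x - 5*I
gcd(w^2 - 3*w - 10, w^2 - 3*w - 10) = w^2 - 3*w - 10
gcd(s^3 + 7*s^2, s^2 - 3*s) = s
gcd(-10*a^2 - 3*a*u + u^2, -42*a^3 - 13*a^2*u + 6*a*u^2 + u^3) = 2*a + u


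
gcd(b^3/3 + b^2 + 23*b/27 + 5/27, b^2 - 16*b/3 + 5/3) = 1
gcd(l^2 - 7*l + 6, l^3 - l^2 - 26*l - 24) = l - 6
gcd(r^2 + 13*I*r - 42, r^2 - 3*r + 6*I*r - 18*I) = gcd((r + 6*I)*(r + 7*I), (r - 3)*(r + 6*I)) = r + 6*I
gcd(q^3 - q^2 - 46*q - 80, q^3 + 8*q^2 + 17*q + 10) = q^2 + 7*q + 10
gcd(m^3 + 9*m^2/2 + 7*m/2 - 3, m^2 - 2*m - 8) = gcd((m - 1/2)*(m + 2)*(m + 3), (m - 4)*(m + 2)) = m + 2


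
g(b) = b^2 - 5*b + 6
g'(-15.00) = -35.00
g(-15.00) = 306.00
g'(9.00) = 13.00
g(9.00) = 42.00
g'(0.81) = -3.38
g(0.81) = 2.61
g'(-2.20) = -9.40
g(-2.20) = 21.84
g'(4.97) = 4.94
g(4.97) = 5.85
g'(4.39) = 3.78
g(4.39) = 3.32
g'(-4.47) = -13.94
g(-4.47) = 48.33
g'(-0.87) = -6.74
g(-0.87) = 11.11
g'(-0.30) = -5.60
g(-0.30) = 7.59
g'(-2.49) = -9.98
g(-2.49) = 24.65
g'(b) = 2*b - 5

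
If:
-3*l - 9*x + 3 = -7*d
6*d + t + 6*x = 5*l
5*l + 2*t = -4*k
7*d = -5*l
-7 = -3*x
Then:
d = 45/28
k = 2269/112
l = -9/4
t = -977/28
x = 7/3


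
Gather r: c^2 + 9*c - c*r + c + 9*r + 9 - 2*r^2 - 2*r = c^2 + 10*c - 2*r^2 + r*(7 - c) + 9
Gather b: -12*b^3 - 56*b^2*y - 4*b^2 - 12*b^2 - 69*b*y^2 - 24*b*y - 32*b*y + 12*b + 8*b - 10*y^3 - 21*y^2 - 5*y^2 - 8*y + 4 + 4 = -12*b^3 + b^2*(-56*y - 16) + b*(-69*y^2 - 56*y + 20) - 10*y^3 - 26*y^2 - 8*y + 8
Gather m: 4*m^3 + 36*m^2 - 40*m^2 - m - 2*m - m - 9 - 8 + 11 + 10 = 4*m^3 - 4*m^2 - 4*m + 4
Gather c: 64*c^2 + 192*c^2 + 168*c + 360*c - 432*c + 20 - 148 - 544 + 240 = 256*c^2 + 96*c - 432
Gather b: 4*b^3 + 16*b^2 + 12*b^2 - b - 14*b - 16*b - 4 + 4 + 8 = 4*b^3 + 28*b^2 - 31*b + 8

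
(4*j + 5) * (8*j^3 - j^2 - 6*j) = 32*j^4 + 36*j^3 - 29*j^2 - 30*j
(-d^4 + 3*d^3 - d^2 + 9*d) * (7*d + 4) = -7*d^5 + 17*d^4 + 5*d^3 + 59*d^2 + 36*d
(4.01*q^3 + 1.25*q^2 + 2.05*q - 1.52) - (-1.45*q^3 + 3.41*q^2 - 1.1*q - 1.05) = 5.46*q^3 - 2.16*q^2 + 3.15*q - 0.47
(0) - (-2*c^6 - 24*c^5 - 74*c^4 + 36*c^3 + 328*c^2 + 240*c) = 2*c^6 + 24*c^5 + 74*c^4 - 36*c^3 - 328*c^2 - 240*c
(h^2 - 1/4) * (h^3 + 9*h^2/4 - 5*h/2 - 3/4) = h^5 + 9*h^4/4 - 11*h^3/4 - 21*h^2/16 + 5*h/8 + 3/16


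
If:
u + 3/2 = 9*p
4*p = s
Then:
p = u/9 + 1/6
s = 4*u/9 + 2/3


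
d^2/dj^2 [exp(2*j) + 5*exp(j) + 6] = (4*exp(j) + 5)*exp(j)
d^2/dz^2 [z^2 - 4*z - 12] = 2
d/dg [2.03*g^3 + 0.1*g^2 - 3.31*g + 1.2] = 6.09*g^2 + 0.2*g - 3.31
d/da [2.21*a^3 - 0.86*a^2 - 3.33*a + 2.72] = 6.63*a^2 - 1.72*a - 3.33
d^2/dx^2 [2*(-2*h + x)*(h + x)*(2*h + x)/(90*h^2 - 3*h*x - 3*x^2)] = 8*h^2*(-328*h^3 - 1164*h^2*x + 6*h*x^2 - 13*x^3)/(3*(-27000*h^6 + 2700*h^5*x + 2610*h^4*x^2 - 179*h^3*x^3 - 87*h^2*x^4 + 3*h*x^5 + x^6))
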